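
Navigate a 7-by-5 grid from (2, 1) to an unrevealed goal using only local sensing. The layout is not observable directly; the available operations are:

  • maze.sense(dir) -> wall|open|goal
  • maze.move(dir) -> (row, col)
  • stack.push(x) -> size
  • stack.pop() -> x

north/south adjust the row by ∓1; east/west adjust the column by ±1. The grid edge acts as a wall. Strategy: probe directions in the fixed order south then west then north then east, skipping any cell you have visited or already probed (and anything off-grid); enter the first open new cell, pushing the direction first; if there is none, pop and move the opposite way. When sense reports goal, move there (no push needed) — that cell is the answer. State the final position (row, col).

% maze.sense dir→south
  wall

% maze.sense dir→west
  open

% stack.push x→west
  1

% maze.move dir→west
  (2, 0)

% maze.sense dir→south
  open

% stack.push x→south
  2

% maze.move dir→south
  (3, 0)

% maze.sense dir→south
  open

% stack.push x→south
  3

% maze.move dir→south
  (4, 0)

% maze.sense dir→south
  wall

% maze.sense dir→east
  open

% stack.push x→east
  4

% maze.move dir→east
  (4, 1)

% maze.sense dir→south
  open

% stack.push x→south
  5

% maze.move dir→south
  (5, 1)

% maze.sense dir→south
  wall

% maze.sense dir→east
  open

% stack.push x→east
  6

% maze.move dir→east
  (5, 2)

% maze.sense dir→south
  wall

% maze.sense dir→north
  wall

% maze.sense dir→east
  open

% stack.push x→east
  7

% maze.move dir→east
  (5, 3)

% maze.sense dir→south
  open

% stack.push x→south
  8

% maze.move dir→south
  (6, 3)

% maze.sense dir→east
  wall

% stack.pop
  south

% maze.move dir→north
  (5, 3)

% maze.sense dir→north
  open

% stack.push x→north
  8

% maze.move dir→north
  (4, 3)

% maze.sense dir→north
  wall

% maze.sense dir→east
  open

% stack.push x→east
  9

% maze.move dir→east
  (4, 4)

% maze.sense dir→south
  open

% stack.push x→south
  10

% maze.move dir→south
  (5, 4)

% stack.pop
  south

% maze.move dir→north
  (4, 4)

% maze.sense dir→north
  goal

% maze.move dir→north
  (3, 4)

Answer: (3, 4)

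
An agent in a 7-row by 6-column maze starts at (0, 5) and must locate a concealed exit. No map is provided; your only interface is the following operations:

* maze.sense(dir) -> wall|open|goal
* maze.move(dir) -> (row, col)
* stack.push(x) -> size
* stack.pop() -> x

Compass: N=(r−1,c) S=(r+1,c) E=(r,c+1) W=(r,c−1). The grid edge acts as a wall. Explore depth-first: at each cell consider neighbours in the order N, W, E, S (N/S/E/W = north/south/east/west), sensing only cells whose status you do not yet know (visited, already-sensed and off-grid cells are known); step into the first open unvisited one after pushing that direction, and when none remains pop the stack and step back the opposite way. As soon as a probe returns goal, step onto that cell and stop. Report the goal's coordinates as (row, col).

% maze.sense dir='west'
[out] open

% stack.push x='west'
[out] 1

% maze.move dir='west'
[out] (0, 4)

% maze.sense dir='west'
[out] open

% stack.push x='west'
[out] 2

% maze.move dir='west'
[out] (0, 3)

% maze.sense dir='west'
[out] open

% stack.push x='west'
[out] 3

% maze.move dir='west'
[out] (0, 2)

% maze.sense dir='west'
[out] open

% stack.push x='west'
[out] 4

% maze.move dir='west'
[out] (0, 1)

% maze.sense dir='west'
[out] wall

% maze.sense dir='south'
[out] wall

% stack.pop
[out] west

% maze.move dir='east'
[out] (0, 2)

% maze.sense dir='south'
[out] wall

% stack.pop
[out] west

% maze.move dir='east'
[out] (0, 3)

% maze.sense dir='south'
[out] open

% stack.push x='south'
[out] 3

% maze.move dir='south'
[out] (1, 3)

% maze.sense dir='east'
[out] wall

% maze.sense dir='south'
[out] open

% stack.push x='south'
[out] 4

% maze.move dir='south'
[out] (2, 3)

% maze.sense dir='west'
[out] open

% stack.push x='west'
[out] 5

% maze.move dir='west'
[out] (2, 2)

% maze.sense dir='west'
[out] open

% stack.push x='west'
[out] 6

% maze.move dir='west'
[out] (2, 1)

% maze.sense dir='west'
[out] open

% stack.push x='west'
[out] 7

% maze.move dir='west'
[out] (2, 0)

% maze.sense dir='north'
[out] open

% stack.push x='north'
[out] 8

% maze.move dir='north'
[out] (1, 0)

% stack.pop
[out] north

% maze.move dir='south'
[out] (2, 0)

% maze.sense dir='south'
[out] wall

% stack.pop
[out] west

% maze.move dir='east'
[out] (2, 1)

% maze.sense dir='south'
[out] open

% stack.push x='south'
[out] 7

% maze.move dir='south'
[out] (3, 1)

% maze.sense dir='east'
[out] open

% stack.push x='east'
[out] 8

% maze.move dir='east'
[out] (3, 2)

% maze.sense dir='east'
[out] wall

% maze.sense dir='south'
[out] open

% stack.push x='south'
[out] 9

% maze.move dir='south'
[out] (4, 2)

% maze.sense dir='west'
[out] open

% stack.push x='west'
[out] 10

% maze.move dir='west'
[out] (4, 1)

% maze.sense dir='west'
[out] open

% stack.push x='west'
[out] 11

% maze.move dir='west'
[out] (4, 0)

% maze.sense dir='south'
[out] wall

% stack.pop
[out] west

% maze.move dir='east'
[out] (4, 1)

% maze.sense dir='south'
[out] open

% stack.push x='south'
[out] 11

% maze.move dir='south'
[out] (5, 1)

% maze.sense dir='east'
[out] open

% stack.push x='east'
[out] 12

% maze.move dir='east'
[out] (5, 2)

% maze.sense dir='east'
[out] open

% stack.push x='east'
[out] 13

% maze.move dir='east'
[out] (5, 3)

% maze.sense dir='north'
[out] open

% stack.push x='north'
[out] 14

% maze.move dir='north'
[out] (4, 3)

% maze.sense dir='east'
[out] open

% stack.push x='east'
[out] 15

% maze.move dir='east'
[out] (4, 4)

% maze.sense dir='north'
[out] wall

% maze.sense dir='east'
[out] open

% stack.push x='east'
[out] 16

% maze.move dir='east'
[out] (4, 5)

% maze.sense dir='north'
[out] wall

% maze.sense dir='south'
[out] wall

% stack.pop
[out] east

% maze.move dir='west'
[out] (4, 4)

% maze.sense dir='south'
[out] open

% stack.push x='south'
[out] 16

% maze.move dir='south'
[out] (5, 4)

% maze.sense dir='south'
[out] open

% stack.push x='south'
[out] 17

% maze.move dir='south'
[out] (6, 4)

% maze.sense dir='west'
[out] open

% stack.push x='west'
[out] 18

% maze.move dir='west'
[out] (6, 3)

% maze.sense dir='west'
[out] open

% stack.push x='west'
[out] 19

% maze.move dir='west'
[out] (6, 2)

% maze.sense dir='west'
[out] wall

% stack.pop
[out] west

% maze.move dir='east'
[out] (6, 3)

% stack.pop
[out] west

% maze.move dir='east'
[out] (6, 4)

% maze.sense dir='east'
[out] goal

% maze.move dir='east'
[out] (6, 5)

Answer: (6, 5)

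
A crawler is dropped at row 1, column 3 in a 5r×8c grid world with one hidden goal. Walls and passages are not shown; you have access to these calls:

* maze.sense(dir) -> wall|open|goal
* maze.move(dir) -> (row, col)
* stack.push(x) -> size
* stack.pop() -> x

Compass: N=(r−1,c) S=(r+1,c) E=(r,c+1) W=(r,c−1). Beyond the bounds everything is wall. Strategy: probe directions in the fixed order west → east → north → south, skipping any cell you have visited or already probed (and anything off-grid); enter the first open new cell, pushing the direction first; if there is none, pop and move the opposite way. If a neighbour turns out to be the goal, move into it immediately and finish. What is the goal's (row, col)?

CALL maze.sense[dir=west]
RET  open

CALL stack.push[x=west]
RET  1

CALL maze.move[dir=west]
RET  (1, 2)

CALL maze.sense[dir=west]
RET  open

CALL stack.push[x=west]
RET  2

CALL maze.move[dir=west]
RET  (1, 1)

CALL maze.sense[dir=west]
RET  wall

CALL maze.sense[dir=north]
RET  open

CALL stack.push[x=north]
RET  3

CALL maze.move[dir=north]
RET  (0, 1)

CALL maze.sense[dir=west]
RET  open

CALL stack.push[x=west]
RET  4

CALL maze.move[dir=west]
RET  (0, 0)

CALL stack.pop[]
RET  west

CALL maze.move[dir=east]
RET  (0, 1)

CALL maze.sense[dir=east]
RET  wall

CALL stack.pop[]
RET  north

CALL maze.move[dir=south]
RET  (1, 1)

CALL maze.sense[dir=south]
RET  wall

CALL stack.pop[]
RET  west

CALL maze.move[dir=east]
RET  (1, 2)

CALL maze.sense[dir=south]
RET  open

CALL stack.push[x=south]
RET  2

CALL maze.move[dir=south]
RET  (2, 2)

CALL maze.sense[dir=east]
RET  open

CALL stack.push[x=east]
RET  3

CALL maze.move[dir=east]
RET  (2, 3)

CALL maze.sense[dir=east]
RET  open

CALL stack.push[x=east]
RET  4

CALL maze.move[dir=east]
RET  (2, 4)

CALL maze.sense[dir=east]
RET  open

CALL stack.push[x=east]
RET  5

CALL maze.move[dir=east]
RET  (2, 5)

CALL maze.sense[dir=east]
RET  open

CALL stack.push[x=east]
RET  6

CALL maze.move[dir=east]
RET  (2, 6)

CALL maze.sense[dir=east]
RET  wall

CALL maze.sense[dir=north]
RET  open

CALL stack.push[x=north]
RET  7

CALL maze.move[dir=north]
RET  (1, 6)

CALL maze.sense[dir=west]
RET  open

CALL stack.push[x=west]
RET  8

CALL maze.move[dir=west]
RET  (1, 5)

CALL maze.sense[dir=west]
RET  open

CALL stack.push[x=west]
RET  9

CALL maze.move[dir=west]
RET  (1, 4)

CALL maze.sense[dir=north]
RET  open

CALL stack.push[x=north]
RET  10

CALL maze.move[dir=north]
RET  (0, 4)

CALL maze.sense[dir=west]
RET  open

CALL stack.push[x=west]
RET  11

CALL maze.move[dir=west]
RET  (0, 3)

CALL stack.pop[]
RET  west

CALL maze.move[dir=east]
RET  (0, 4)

CALL maze.sense[dir=east]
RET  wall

CALL stack.pop[]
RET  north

CALL maze.move[dir=south]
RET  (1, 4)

CALL stack.pop[]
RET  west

CALL maze.move[dir=east]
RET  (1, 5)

CALL stack.pop[]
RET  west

CALL maze.move[dir=east]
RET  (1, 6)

CALL maze.sense[dir=east]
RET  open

CALL stack.push[x=east]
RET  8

CALL maze.move[dir=east]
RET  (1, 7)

CALL maze.sense[dir=north]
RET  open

CALL stack.push[x=north]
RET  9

CALL maze.move[dir=north]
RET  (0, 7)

CALL maze.sense[dir=west]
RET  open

CALL stack.push[x=west]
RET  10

CALL maze.move[dir=west]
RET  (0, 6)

CALL stack.pop[]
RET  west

CALL maze.move[dir=east]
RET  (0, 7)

CALL stack.pop[]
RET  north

CALL maze.move[dir=south]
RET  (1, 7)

CALL stack.pop[]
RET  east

CALL maze.move[dir=west]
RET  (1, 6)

CALL stack.pop[]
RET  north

CALL maze.move[dir=south]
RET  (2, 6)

CALL maze.sense[dir=south]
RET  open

CALL stack.push[x=south]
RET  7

CALL maze.move[dir=south]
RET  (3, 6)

CALL maze.sense[dir=west]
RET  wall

CALL maze.sense[dir=east]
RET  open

CALL stack.push[x=east]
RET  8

CALL maze.move[dir=east]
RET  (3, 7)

CALL maze.sense[dir=south]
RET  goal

CALL maze.move[dir=south]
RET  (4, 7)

Answer: (4, 7)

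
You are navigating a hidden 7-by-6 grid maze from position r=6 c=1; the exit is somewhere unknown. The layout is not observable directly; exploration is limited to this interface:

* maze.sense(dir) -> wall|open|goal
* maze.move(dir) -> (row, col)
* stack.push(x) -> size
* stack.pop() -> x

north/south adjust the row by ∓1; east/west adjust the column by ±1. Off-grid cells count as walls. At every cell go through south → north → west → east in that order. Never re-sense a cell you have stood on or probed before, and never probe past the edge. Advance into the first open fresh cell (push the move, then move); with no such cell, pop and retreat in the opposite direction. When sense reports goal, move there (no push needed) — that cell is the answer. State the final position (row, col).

% sense(dir: north) => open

% push(x: north) => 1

% move(dir: north) => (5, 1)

% sense(dir: north) => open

% push(x: north) => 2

% move(dir: north) => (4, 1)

% sense(dir: north) => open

% push(x: north) => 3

% move(dir: north) => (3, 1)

% sense(dir: north) => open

% push(x: north) => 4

% move(dir: north) => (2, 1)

% sense(dir: north) => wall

% sense(dir: west) => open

% push(x: west) => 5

% move(dir: west) => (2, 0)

% sense(dir: south) => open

% push(x: south) => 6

% move(dir: south) => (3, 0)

% sense(dir: south) => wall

% pop() => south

% move(dir: north) => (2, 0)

% sense(dir: north) => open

% push(x: north) => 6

% move(dir: north) => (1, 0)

% sense(dir: north) => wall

% pop() => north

% move(dir: south) => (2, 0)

% pop() => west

% move(dir: east) => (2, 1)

% sense(dir: east) => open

% push(x: east) => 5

% move(dir: east) => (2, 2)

% sense(dir: south) => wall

% sense(dir: north) => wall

% sense(dir: east) => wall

% pop() => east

% move(dir: west) => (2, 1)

% pop() => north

% move(dir: south) => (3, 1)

% pop() => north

% move(dir: south) => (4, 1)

% sense(dir: east) => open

% push(x: east) => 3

% move(dir: east) => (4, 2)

% sense(dir: south) => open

% push(x: south) => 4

% move(dir: south) => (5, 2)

% sense(dir: south) => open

% push(x: south) => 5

% move(dir: south) => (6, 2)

% sense(dir: east) => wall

% pop() => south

% move(dir: north) => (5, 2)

% sense(dir: east) => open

% push(x: east) => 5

% move(dir: east) => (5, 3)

% sense(dir: north) => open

% push(x: north) => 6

% move(dir: north) => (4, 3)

% sense(dir: north) => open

% push(x: north) => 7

% move(dir: north) => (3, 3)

% sense(dir: east) => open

% push(x: east) => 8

% move(dir: east) => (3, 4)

% sense(dir: south) => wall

% sense(dir: north) => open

% push(x: north) => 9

% move(dir: north) => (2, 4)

% sense(dir: north) => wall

% sense(dir: east) => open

% push(x: east) => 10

% move(dir: east) => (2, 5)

% sense(dir: south) => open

% push(x: south) => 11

% move(dir: south) => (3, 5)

% sense(dir: south) => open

% push(x: south) => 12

% move(dir: south) => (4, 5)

% sense(dir: south) => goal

% move(dir: south) => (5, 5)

Answer: (5, 5)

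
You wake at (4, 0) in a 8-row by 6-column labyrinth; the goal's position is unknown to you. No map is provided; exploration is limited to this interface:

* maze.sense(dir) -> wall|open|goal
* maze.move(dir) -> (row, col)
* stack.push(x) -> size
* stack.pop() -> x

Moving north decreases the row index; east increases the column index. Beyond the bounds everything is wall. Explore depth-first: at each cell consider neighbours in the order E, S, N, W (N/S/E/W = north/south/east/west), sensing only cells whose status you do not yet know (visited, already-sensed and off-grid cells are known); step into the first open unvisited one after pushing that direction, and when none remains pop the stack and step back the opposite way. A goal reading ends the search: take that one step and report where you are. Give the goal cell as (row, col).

CALL maze.sense[dir=east]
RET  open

CALL stack.push[x=east]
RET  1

CALL maze.move[dir=east]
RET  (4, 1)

CALL maze.sense[dir=east]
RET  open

CALL stack.push[x=east]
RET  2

CALL maze.move[dir=east]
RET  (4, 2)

CALL maze.sense[dir=east]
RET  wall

CALL maze.sense[dir=south]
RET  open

CALL stack.push[x=south]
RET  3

CALL maze.move[dir=south]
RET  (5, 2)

CALL maze.sense[dir=east]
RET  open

CALL stack.push[x=east]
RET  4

CALL maze.move[dir=east]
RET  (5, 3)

CALL maze.sense[dir=east]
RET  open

CALL stack.push[x=east]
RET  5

CALL maze.move[dir=east]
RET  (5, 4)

CALL maze.sense[dir=east]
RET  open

CALL stack.push[x=east]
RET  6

CALL maze.move[dir=east]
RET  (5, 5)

CALL maze.sense[dir=south]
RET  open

CALL stack.push[x=south]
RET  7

CALL maze.move[dir=south]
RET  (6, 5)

CALL maze.sense[dir=south]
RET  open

CALL stack.push[x=south]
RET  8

CALL maze.move[dir=south]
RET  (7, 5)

CALL maze.sense[dir=west]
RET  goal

CALL maze.move[dir=west]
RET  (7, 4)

Answer: (7, 4)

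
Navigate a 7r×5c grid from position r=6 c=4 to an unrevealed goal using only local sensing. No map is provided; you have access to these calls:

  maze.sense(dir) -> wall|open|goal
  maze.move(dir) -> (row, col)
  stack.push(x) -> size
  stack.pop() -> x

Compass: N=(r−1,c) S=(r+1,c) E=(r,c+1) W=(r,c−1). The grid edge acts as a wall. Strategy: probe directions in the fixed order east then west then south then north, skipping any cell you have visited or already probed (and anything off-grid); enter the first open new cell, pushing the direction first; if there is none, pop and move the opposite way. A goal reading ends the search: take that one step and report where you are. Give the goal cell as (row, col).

→ maze.sense(dir→west)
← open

→ stack.push(x→west)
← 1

→ maze.move(dir→west)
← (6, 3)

→ maze.sense(dir→west)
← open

→ stack.push(x→west)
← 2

→ maze.move(dir→west)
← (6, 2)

→ maze.sense(dir→west)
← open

→ stack.push(x→west)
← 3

→ maze.move(dir→west)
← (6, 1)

→ maze.sense(dir→west)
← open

→ stack.push(x→west)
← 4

→ maze.move(dir→west)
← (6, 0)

→ maze.sense(dir→north)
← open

→ stack.push(x→north)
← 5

→ maze.move(dir→north)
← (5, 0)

→ maze.sense(dir→east)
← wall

→ maze.sense(dir→north)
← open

→ stack.push(x→north)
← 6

→ maze.move(dir→north)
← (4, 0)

→ maze.sense(dir→east)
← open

→ stack.push(x→east)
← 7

→ maze.move(dir→east)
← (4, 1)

→ maze.sense(dir→east)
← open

→ stack.push(x→east)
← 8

→ maze.move(dir→east)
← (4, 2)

→ maze.sense(dir→east)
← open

→ stack.push(x→east)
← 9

→ maze.move(dir→east)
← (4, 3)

→ maze.sense(dir→east)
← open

→ stack.push(x→east)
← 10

→ maze.move(dir→east)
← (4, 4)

→ maze.sense(dir→south)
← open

→ stack.push(x→south)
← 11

→ maze.move(dir→south)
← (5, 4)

→ maze.sense(dir→west)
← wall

→ stack.pop()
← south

→ maze.move(dir→north)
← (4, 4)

→ maze.sense(dir→north)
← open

→ stack.push(x→north)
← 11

→ maze.move(dir→north)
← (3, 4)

→ maze.sense(dir→west)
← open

→ stack.push(x→west)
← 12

→ maze.move(dir→west)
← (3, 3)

→ maze.sense(dir→west)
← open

→ stack.push(x→west)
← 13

→ maze.move(dir→west)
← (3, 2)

→ maze.sense(dir→west)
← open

→ stack.push(x→west)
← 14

→ maze.move(dir→west)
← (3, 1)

→ maze.sense(dir→west)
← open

→ stack.push(x→west)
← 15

→ maze.move(dir→west)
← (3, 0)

→ maze.sense(dir→north)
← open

→ stack.push(x→north)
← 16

→ maze.move(dir→north)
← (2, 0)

→ maze.sense(dir→east)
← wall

→ maze.sense(dir→north)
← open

→ stack.push(x→north)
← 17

→ maze.move(dir→north)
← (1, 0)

→ maze.sense(dir→east)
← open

→ stack.push(x→east)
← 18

→ maze.move(dir→east)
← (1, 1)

→ maze.sense(dir→east)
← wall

→ maze.sense(dir→north)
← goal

→ maze.move(dir→north)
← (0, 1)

Answer: (0, 1)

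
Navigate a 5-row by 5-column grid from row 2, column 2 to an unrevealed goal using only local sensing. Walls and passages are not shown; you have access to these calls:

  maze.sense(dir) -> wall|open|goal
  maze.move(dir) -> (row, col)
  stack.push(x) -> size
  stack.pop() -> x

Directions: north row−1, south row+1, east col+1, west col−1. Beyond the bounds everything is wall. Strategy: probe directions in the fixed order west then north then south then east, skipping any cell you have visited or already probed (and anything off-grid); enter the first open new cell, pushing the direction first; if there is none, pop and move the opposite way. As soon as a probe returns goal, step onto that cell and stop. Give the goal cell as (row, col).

I try sense on dir→west, and observe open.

Using push on x→west, and get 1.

I run move on dir→west, : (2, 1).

I invoke sense on dir→west, — result: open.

I use push on x→west, yielding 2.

I try move on dir→west, yielding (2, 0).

Now I run sense on dir→north, yielding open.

Using push on x→north, and observe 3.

Now I run move on dir→north, giving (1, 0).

Then sense on dir→north, and see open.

Next I call push on x→north, yielding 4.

I use move on dir→north, : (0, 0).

I use sense on dir→east, yielding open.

I invoke push on x→east, and observe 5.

I use move on dir→east, giving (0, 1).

Using sense on dir→south, yielding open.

Calling push on x→south, giving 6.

I try move on dir→south, and get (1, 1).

I call sense on dir→east, yielding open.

I use push on x→east, — result: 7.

Using move on dir→east, — result: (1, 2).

Next I call sense on dir→north, which returns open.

Invoking push on x→north, → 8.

Using move on dir→north, which returns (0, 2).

Next I call sense on dir→east, yielding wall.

Now I run pop, yielding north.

Now I run move on dir→south, and get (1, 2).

I use sense on dir→east, — result: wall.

I try pop, : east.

Calling move on dir→west, : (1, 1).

I try pop, yielding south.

Invoking move on dir→north, : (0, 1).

I invoke pop, : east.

Using move on dir→west, which returns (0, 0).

Invoking pop(), giving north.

I try move on dir→south, and observe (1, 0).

Next I call pop, and get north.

I try move on dir→south, and observe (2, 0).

I try sense on dir→south, and observe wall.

I call pop(), and observe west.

I use move on dir→east, giving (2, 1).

Calling sense on dir→south, and get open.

Then push on x→south, → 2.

I use move on dir→south, and see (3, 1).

Invoking sense on dir→south, and get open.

I try push on x→south, yielding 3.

Using move on dir→south, and observe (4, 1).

I run sense on dir→west, yielding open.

Invoking push on x→west, : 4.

I run move on dir→west, : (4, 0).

Next I call pop(), — result: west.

Calling move on dir→east, → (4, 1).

I run sense on dir→east, and observe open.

Invoking push on x→east, and observe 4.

Now I run move on dir→east, → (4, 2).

I use sense on dir→north, giving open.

Invoking push on x→north, : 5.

I invoke move on dir→north, and see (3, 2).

I try sense on dir→east, and get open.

Using push on x→east, yielding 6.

Invoking move on dir→east, : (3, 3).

I call sense on dir→north, and get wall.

I use sense on dir→south, : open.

I invoke push on x→south, and observe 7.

I run move on dir→south, : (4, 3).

I run sense on dir→east, : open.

Next I call push on x→east, : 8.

I invoke move on dir→east, yielding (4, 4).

Then sense on dir→north, and see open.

Next I call push on x→north, and observe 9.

I run move on dir→north, : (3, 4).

Calling sense on dir→north, which returns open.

I try push on x→north, giving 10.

I call move on dir→north, yielding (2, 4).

I try sense on dir→north, which returns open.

I use push on x→north, — result: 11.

Now I run move on dir→north, : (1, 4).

Next I call sense on dir→north, : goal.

Now I run move on dir→north, and observe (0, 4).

Answer: (0, 4)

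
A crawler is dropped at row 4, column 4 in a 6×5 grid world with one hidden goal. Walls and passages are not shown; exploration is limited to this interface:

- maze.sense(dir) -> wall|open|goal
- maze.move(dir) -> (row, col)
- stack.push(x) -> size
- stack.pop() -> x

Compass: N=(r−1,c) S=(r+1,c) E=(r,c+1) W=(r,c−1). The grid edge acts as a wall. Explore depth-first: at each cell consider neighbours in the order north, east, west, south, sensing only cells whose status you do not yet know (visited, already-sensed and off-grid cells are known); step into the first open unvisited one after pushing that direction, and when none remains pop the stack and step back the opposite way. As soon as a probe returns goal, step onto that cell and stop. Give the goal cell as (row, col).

# maze.sense(north) -> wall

# maze.sense(west) -> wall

# maze.sense(south) -> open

# stack.push(south) -> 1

# maze.move(south) -> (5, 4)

# maze.sense(west) -> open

# stack.push(west) -> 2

# maze.move(west) -> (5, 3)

# maze.sense(west) -> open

# stack.push(west) -> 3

# maze.move(west) -> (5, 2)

# maze.sense(north) -> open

# stack.push(north) -> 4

# maze.move(north) -> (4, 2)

# maze.sense(north) -> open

# stack.push(north) -> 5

# maze.move(north) -> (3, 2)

# maze.sense(north) -> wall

# maze.sense(east) -> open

# stack.push(east) -> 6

# maze.move(east) -> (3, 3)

# maze.sense(north) -> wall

# stack.pop() -> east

# maze.move(west) -> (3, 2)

# maze.sense(west) -> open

# stack.push(west) -> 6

# maze.move(west) -> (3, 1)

# maze.sense(north) -> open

# stack.push(north) -> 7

# maze.move(north) -> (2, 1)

# maze.sense(north) -> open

# stack.push(north) -> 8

# maze.move(north) -> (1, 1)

# maze.sense(north) -> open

# stack.push(north) -> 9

# maze.move(north) -> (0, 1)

# maze.sense(east) -> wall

# maze.sense(west) -> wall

# stack.pop() -> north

# maze.move(south) -> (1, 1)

# maze.sense(east) -> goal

# maze.move(east) -> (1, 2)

Answer: (1, 2)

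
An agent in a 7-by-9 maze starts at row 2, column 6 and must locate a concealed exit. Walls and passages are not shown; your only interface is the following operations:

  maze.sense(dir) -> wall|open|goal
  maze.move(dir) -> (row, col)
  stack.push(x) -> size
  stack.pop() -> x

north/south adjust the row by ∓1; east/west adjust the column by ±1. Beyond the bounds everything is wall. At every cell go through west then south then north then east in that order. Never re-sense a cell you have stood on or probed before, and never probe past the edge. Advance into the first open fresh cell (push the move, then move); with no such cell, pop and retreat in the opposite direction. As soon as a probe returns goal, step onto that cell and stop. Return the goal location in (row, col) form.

! maze.sense(dir: west) => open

! stack.push(x: west) => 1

! maze.move(dir: west) => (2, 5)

! maze.sense(dir: west) => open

! stack.push(x: west) => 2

! maze.move(dir: west) => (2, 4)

! maze.sense(dir: west) => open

! stack.push(x: west) => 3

! maze.move(dir: west) => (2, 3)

! maze.sense(dir: west) => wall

! maze.sense(dir: south) => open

! stack.push(x: south) => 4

! maze.move(dir: south) => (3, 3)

! maze.sense(dir: west) => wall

! maze.sense(dir: south) => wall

! maze.sense(dir: east) => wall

! stack.pop() => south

! maze.move(dir: north) => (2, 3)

! maze.sense(dir: north) => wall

! stack.pop() => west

! maze.move(dir: east) => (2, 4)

! maze.sense(dir: north) => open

! stack.push(x: north) => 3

! maze.move(dir: north) => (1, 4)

! maze.sense(dir: north) => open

! stack.push(x: north) => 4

! maze.move(dir: north) => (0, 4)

! maze.sense(dir: west) => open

! stack.push(x: west) => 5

! maze.move(dir: west) => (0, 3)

! maze.sense(dir: west) => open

! stack.push(x: west) => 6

! maze.move(dir: west) => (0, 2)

! maze.sense(dir: west) => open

! stack.push(x: west) => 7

! maze.move(dir: west) => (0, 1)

! maze.sense(dir: west) => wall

! maze.sense(dir: south) => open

! stack.push(x: south) => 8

! maze.move(dir: south) => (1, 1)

! maze.sense(dir: west) => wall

! maze.sense(dir: south) => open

! stack.push(x: south) => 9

! maze.move(dir: south) => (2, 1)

! maze.sense(dir: west) => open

! stack.push(x: west) => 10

! maze.move(dir: west) => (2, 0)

! maze.sense(dir: south) => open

! stack.push(x: south) => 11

! maze.move(dir: south) => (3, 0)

! maze.sense(dir: south) => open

! stack.push(x: south) => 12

! maze.move(dir: south) => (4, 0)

! maze.sense(dir: south) => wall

! maze.sense(dir: east) => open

! stack.push(x: east) => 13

! maze.move(dir: east) => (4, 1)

! maze.sense(dir: south) => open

! stack.push(x: south) => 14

! maze.move(dir: south) => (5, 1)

! maze.sense(dir: south) => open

! stack.push(x: south) => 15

! maze.move(dir: south) => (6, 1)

! maze.sense(dir: west) => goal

! maze.move(dir: west) => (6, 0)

Answer: (6, 0)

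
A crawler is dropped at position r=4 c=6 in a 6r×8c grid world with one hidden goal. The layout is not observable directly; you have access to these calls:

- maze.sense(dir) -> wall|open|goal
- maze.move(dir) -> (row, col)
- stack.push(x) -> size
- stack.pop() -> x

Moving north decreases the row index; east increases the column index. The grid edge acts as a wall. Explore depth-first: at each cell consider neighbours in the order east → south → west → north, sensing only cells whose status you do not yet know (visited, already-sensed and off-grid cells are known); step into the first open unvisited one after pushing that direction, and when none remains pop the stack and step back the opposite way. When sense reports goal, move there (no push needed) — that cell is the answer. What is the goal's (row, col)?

>> maze.sense(dir: east)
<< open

>> stack.push(x: east)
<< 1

>> maze.move(dir: east)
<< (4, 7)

>> maze.sense(dir: south)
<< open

>> stack.push(x: south)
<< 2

>> maze.move(dir: south)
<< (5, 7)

>> maze.sense(dir: west)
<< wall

>> stack.pop()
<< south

>> maze.move(dir: north)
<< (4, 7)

>> maze.sense(dir: north)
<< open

>> stack.push(x: north)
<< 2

>> maze.move(dir: north)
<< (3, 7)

>> maze.sense(dir: west)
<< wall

>> maze.sense(dir: north)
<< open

>> stack.push(x: north)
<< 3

>> maze.move(dir: north)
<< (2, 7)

>> maze.sense(dir: west)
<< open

>> stack.push(x: west)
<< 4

>> maze.move(dir: west)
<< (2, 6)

>> maze.sense(dir: west)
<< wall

>> maze.sense(dir: north)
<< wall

>> stack.pop()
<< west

>> maze.move(dir: east)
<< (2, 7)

>> maze.sense(dir: north)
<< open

>> stack.push(x: north)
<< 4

>> maze.move(dir: north)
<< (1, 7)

>> maze.sense(dir: north)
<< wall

>> stack.pop()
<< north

>> maze.move(dir: south)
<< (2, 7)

>> stack.pop()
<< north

>> maze.move(dir: south)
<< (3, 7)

>> stack.pop()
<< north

>> maze.move(dir: south)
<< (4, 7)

>> stack.pop()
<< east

>> maze.move(dir: west)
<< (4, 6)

>> maze.sense(dir: west)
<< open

>> stack.push(x: west)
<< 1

>> maze.move(dir: west)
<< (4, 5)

>> maze.sense(dir: south)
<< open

>> stack.push(x: south)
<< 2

>> maze.move(dir: south)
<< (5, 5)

>> maze.sense(dir: west)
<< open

>> stack.push(x: west)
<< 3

>> maze.move(dir: west)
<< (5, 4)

>> maze.sense(dir: west)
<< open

>> stack.push(x: west)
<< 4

>> maze.move(dir: west)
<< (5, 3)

>> maze.sense(dir: west)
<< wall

>> maze.sense(dir: north)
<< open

>> stack.push(x: north)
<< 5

>> maze.move(dir: north)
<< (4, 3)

>> maze.sense(dir: east)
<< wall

>> maze.sense(dir: west)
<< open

>> stack.push(x: west)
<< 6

>> maze.move(dir: west)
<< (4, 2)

>> maze.sense(dir: west)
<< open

>> stack.push(x: west)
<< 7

>> maze.move(dir: west)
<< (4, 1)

>> maze.sense(dir: south)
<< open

>> stack.push(x: south)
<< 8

>> maze.move(dir: south)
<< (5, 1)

>> maze.sense(dir: west)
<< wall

>> stack.pop()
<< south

>> maze.move(dir: north)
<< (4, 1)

>> maze.sense(dir: west)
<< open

>> stack.push(x: west)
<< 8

>> maze.move(dir: west)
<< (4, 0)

>> maze.sense(dir: north)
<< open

>> stack.push(x: north)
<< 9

>> maze.move(dir: north)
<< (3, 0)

>> maze.sense(dir: east)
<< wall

>> maze.sense(dir: north)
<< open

>> stack.push(x: north)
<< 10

>> maze.move(dir: north)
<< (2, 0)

>> maze.sense(dir: east)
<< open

>> stack.push(x: east)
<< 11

>> maze.move(dir: east)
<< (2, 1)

>> maze.sense(dir: east)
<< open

>> stack.push(x: east)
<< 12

>> maze.move(dir: east)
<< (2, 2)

>> maze.sense(dir: east)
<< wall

>> maze.sense(dir: south)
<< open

>> stack.push(x: south)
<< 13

>> maze.move(dir: south)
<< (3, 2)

>> maze.sense(dir: east)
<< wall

>> stack.pop()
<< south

>> maze.move(dir: north)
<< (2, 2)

>> maze.sense(dir: north)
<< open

>> stack.push(x: north)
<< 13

>> maze.move(dir: north)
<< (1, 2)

>> maze.sense(dir: east)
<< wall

>> maze.sense(dir: west)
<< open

>> stack.push(x: west)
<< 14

>> maze.move(dir: west)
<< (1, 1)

>> maze.sense(dir: west)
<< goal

>> maze.move(dir: west)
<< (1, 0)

Answer: (1, 0)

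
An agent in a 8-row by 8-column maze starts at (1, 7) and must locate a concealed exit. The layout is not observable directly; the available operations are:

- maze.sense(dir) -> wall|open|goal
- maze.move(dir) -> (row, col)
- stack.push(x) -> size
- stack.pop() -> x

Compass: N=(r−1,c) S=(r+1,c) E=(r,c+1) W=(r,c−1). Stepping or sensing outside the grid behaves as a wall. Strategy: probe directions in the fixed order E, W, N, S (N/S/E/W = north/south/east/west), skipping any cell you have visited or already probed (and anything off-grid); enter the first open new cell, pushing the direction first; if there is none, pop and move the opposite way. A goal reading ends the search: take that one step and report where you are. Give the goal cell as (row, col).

I call sense(dir: west), → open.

I use push(x: west), : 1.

I try move(dir: west), → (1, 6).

Calling sense(dir: west), and get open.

I try push(x: west), which returns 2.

Using move(dir: west), which returns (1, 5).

I try sense(dir: west), → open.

I run push(x: west), : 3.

I invoke move(dir: west), and get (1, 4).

Next I call sense(dir: west), and observe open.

Next I call push(x: west), yielding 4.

Then move(dir: west), and observe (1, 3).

Invoking sense(dir: west), and observe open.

Using push(x: west), → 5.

Using move(dir: west), and see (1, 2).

I invoke sense(dir: west), and observe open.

Next I call push(x: west), yielding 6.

Then move(dir: west), and get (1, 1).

Invoking sense(dir: west), and get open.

Then push(x: west), → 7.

I run move(dir: west), yielding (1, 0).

Calling sense(dir: north), and see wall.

Using sense(dir: south), : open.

I call push(x: south), and see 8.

I invoke move(dir: south), yielding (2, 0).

I run sense(dir: east), — result: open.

Then push(x: east), giving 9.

Now I run move(dir: east), which returns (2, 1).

I use sense(dir: east), giving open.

I call push(x: east), giving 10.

I call move(dir: east), yielding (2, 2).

I use sense(dir: east), giving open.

Calling push(x: east), giving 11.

I try move(dir: east), and get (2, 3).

I call sense(dir: east), and see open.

I invoke push(x: east), yielding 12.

I run move(dir: east), yielding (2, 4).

I try sense(dir: east), → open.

Now I run push(x: east), and observe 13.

Calling move(dir: east), — result: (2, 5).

I try sense(dir: east), → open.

Then push(x: east), : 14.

I invoke move(dir: east), giving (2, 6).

Now I run sense(dir: east), and get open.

Using push(x: east), → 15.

I try move(dir: east), and see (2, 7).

Invoking sense(dir: south), — result: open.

I use push(x: south), and see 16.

I use move(dir: south), and observe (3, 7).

Invoking sense(dir: west), and get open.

Calling push(x: west), — result: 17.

I try move(dir: west), and see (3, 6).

I invoke sense(dir: west), which returns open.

I use push(x: west), and see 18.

Calling move(dir: west), and get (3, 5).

I run sense(dir: west), → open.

I try push(x: west), and observe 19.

I run move(dir: west), — result: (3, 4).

I use sense(dir: west), → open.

Next I call push(x: west), which returns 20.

Using move(dir: west), — result: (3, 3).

Then sense(dir: west), giving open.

I run push(x: west), which returns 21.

Using move(dir: west), — result: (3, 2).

Invoking sense(dir: west), and see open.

I invoke push(x: west), → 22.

Now I run move(dir: west), — result: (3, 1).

I use sense(dir: west), yielding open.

Using push(x: west), : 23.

I use move(dir: west), which returns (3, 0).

Using sense(dir: south), which returns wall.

I try pop(), and observe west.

I run move(dir: east), : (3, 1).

I try sense(dir: south), yielding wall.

I try pop, giving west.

I run move(dir: east), : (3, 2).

Using sense(dir: south), — result: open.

Now I run push(x: south), → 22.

Now I run move(dir: south), yielding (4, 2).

I run sense(dir: east), yielding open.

I call push(x: east), yielding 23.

I run move(dir: east), which returns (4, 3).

I invoke sense(dir: east), giving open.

I call push(x: east), — result: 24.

Calling move(dir: east), and see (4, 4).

I call sense(dir: east), giving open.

Then push(x: east), → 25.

Invoking move(dir: east), and see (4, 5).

Next I call sense(dir: east), → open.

I call push(x: east), and observe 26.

Using move(dir: east), which returns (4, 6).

I use sense(dir: east), and see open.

Next I call push(x: east), which returns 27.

Invoking move(dir: east), yielding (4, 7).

I call sense(dir: south), which returns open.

I try push(x: south), giving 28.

I use move(dir: south), → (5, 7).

Now I run sense(dir: west), and see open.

I invoke push(x: west), : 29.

I use move(dir: west), and see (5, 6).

I use sense(dir: west), and observe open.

I call push(x: west), and get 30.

Calling move(dir: west), and observe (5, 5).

Next I call sense(dir: west), and observe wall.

I run sense(dir: south), yielding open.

Using push(x: south), giving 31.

Invoking move(dir: south), and see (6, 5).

I try sense(dir: east), and observe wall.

Next I call sense(dir: west), → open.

I try push(x: west), which returns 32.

I use move(dir: west), and get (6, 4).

Now I run sense(dir: west), → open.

I use push(x: west), → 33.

I invoke move(dir: west), which returns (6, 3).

Invoking sense(dir: west), and get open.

Using push(x: west), giving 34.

Now I run move(dir: west), and see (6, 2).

I run sense(dir: west), giving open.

Invoking push(x: west), and get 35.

Then move(dir: west), and observe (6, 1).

I use sense(dir: west), and observe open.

I try push(x: west), → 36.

Then move(dir: west), which returns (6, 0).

Next I call sense(dir: north), : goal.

I call move(dir: north), giving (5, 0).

Answer: (5, 0)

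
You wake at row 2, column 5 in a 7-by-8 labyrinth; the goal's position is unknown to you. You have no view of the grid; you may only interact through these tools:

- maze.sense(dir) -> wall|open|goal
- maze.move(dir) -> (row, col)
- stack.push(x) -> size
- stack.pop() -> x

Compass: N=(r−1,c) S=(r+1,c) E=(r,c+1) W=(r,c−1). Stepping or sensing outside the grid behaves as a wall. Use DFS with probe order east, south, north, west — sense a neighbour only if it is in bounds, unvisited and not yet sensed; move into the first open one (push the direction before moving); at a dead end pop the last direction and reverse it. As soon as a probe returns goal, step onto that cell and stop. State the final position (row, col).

! maze.sense(dir=east) => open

! stack.push(x=east) => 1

! maze.move(dir=east) => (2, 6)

! maze.sense(dir=east) => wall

! maze.sense(dir=south) => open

! stack.push(x=south) => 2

! maze.move(dir=south) => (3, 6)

! maze.sense(dir=east) => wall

! maze.sense(dir=south) => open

! stack.push(x=south) => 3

! maze.move(dir=south) => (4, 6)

! maze.sense(dir=east) => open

! stack.push(x=east) => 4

! maze.move(dir=east) => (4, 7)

! maze.sense(dir=south) => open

! stack.push(x=south) => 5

! maze.move(dir=south) => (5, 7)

! maze.sense(dir=south) => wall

! maze.sense(dir=west) => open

! stack.push(x=west) => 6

! maze.move(dir=west) => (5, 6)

! maze.sense(dir=south) => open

! stack.push(x=south) => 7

! maze.move(dir=south) => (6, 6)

! maze.sense(dir=west) => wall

! stack.pop() => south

! maze.move(dir=north) => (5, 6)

! maze.sense(dir=west) => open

! stack.push(x=west) => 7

! maze.move(dir=west) => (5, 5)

! maze.sense(dir=north) => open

! stack.push(x=north) => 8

! maze.move(dir=north) => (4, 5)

! maze.sense(dir=north) => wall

! maze.sense(dir=west) => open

! stack.push(x=west) => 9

! maze.move(dir=west) => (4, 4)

! maze.sense(dir=south) => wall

! maze.sense(dir=north) => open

! stack.push(x=north) => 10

! maze.move(dir=north) => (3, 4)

! maze.sense(dir=north) => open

! stack.push(x=north) => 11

! maze.move(dir=north) => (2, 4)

! maze.sense(dir=north) => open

! stack.push(x=north) => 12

! maze.move(dir=north) => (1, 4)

! maze.sense(dir=east) => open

! stack.push(x=east) => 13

! maze.move(dir=east) => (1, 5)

! maze.sense(dir=east) => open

! stack.push(x=east) => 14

! maze.move(dir=east) => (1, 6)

! maze.sense(dir=east) => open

! stack.push(x=east) => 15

! maze.move(dir=east) => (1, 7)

! maze.sense(dir=north) => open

! stack.push(x=north) => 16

! maze.move(dir=north) => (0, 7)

! maze.sense(dir=west) => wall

! stack.pop() => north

! maze.move(dir=south) => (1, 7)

! stack.pop() => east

! maze.move(dir=west) => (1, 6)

! stack.pop() => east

! maze.move(dir=west) => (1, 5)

! maze.sense(dir=north) => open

! stack.push(x=north) => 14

! maze.move(dir=north) => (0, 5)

! maze.sense(dir=west) => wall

! stack.pop() => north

! maze.move(dir=south) => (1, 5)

! stack.pop() => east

! maze.move(dir=west) => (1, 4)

! maze.sense(dir=west) => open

! stack.push(x=west) => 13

! maze.move(dir=west) => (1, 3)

! maze.sense(dir=south) => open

! stack.push(x=south) => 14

! maze.move(dir=south) => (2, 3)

! maze.sense(dir=south) => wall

! maze.sense(dir=west) => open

! stack.push(x=west) => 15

! maze.move(dir=west) => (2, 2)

! maze.sense(dir=south) => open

! stack.push(x=south) => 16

! maze.move(dir=south) => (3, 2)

! maze.sense(dir=south) => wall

! maze.sense(dir=west) => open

! stack.push(x=west) => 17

! maze.move(dir=west) => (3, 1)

! maze.sense(dir=south) => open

! stack.push(x=south) => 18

! maze.move(dir=south) => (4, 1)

! maze.sense(dir=south) => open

! stack.push(x=south) => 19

! maze.move(dir=south) => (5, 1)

! maze.sense(dir=east) => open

! stack.push(x=east) => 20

! maze.move(dir=east) => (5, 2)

! maze.sense(dir=east) => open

! stack.push(x=east) => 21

! maze.move(dir=east) => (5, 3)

! maze.sense(dir=south) => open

! stack.push(x=south) => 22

! maze.move(dir=south) => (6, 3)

! maze.sense(dir=east) => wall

! maze.sense(dir=west) => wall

! stack.pop() => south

! maze.move(dir=north) => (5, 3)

! maze.sense(dir=north) => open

! stack.push(x=north) => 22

! maze.move(dir=north) => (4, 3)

! stack.pop() => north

! maze.move(dir=south) => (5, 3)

! stack.pop() => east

! maze.move(dir=west) => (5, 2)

! stack.pop() => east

! maze.move(dir=west) => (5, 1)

! maze.sense(dir=south) => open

! stack.push(x=south) => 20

! maze.move(dir=south) => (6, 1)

! maze.sense(dir=west) => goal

! maze.move(dir=west) => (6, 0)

Answer: (6, 0)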